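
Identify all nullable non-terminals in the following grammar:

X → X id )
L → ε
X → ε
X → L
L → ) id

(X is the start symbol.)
A non-terminal is nullable if it can derive ε (the empty string): either it has an ε-production, or it has a production whose right-hand side consists entirely of nullable non-terminals.

ε-productions: L → ε, X → ε
So L, X are immediately nullable.
Every non-terminal is now nullable.
Nullable = { 'L', 'X' }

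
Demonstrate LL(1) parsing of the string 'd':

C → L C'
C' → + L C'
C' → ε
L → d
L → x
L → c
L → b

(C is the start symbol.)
LL(1) parsing maintains a stack (initially the start symbol over $) and the input. At each step: if the stack top is a terminal, match it against the current input token; if it is a non-terminal N, replace it with the RHS of M[N, lookahead] (the unique production whose predict set contains the lookahead).

Stack is shown with the top on the left.

Stack   Input  Action
---------------------
C $     d $    output C → L C'
L C' $  d $    output L → d
d C' $  d $    match 'd'
C' $    $      output C' → ε
$       $      accept

The string is accepted.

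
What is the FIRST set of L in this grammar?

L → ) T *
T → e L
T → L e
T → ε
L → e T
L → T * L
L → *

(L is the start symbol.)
{ ')', '*', 'e' }

To compute FIRST(L), examine every production with L on the left-hand side, reading each right-hand side left to right until a non-nullable symbol is reached.

FIRST sets of the other non-terminals involved (by the same procedure, iterated to a fixed point):
  FIRST(T) = { ')', '*', 'e', ε }

From L → ) T *:
  - ')' is a terminal: add ')' and stop
From L → e T:
  - e is a terminal: add 'e' and stop
From L → T * L:
  - T is a non-terminal: add FIRST(T) \ {ε} = { ')', '*', 'e' }
    T is nullable, so continue to the next symbol
  - '*' is a terminal: add '*' and stop
From L → *:
  - '*' is a terminal: add '*' and stop

Collecting: FIRST(L) = { ')', '*', 'e' }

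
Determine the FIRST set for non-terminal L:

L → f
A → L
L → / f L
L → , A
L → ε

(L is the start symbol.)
{ ',', '/', 'f', ε }

To compute FIRST(L), examine every production with L on the left-hand side, reading each right-hand side left to right until a non-nullable symbol is reached.

From L → f:
  - f is a terminal: add 'f' and stop
From L → / f L:
  - '/' is a terminal: add '/' and stop
From L → , A:
  - ',' is a terminal: add ',' and stop
From L → ε:
  - ε-production, so ε ∈ FIRST(L)

Collecting: FIRST(L) = { ',', '/', 'f', ε }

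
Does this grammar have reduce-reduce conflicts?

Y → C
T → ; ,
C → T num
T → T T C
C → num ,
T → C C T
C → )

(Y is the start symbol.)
No reduce-reduce conflicts

A reduce-reduce conflict occurs when an LR(0) state has two complete items [A → α .] and [B → β .] — both call for a reduction, and with no lookahead the parser cannot choose between them.

Augment with Y' → Y and build the canonical LR(0) collection (I0 = CLOSURE({[Y' → . Y]}), then GOTO on every symbol after a dot until no new states appear). It has 15 states:
  I0: { [C → . )], [C → . T num], [C → . num ,], [T → . ; ,], [T → . C C T], [T → . T T C], [Y → . C], [Y' → . Y] }  — shift
  I1: { [C → ) .] }  — reduce
  I2: { [T → ; . ,] }  — shift
  I3: { [C → . )], [C → . T num], [C → . num ,], [T → . ; ,], [T → . C C T], [T → . T T C], [T → C . C T], [Y → C .] }  — shift, reduce
  I4: { [C → . )], [C → . T num], [C → . num ,], [C → T . num], [T → . ; ,], [T → . C C T], [T → . T T C], [T → T . T C] }  — shift
  I5: { [Y' → Y .] }  — accept
  I6: { [C → num . ,] }  — shift
  I7: { [C → num , .] }  — reduce
  I8: { [C → . )], [C → . T num], [C → . num ,], [T → . ; ,], [T → . C C T], [T → . T T C], [T → C . C T] }  — shift
  I9: { [C → . )], [C → . T num], [C → . num ,], [C → T . num], [T → . ; ,], [T → . C C T], [T → . T T C], [T → T . T C], [T → T T . C] }  — shift
  I10: { [C → T num .], [C → num . ,] }  — shift, reduce
  I11: { [C → . )], [C → . T num], [C → . num ,], [T → . ; ,], [T → . C C T], [T → . T T C], [T → C . C T], [T → T T C .] }  — shift, reduce
  I12: { [C → . )], [C → . T num], [C → . num ,], [T → . ; ,], [T → . C C T], [T → . T T C], [T → C . C T], [T → C C . T] }  — shift
  I13: { [C → . )], [C → . T num], [C → . num ,], [C → T . num], [T → . ; ,], [T → . C C T], [T → . T T C], [T → C C T .], [T → T . T C] }  — shift, reduce
  I14: { [T → ; , .] }  — reduce

No state contains more than one complete item.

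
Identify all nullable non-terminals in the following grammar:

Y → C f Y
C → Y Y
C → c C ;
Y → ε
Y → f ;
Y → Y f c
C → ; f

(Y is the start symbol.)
{ 'C', 'Y' }

ε-productions: Y → ε
So Y is immediately nullable.
C → Y Y: every symbol on the right is nullable, so C is nullable too.
Every non-terminal is now nullable.
Nullable = { 'C', 'Y' }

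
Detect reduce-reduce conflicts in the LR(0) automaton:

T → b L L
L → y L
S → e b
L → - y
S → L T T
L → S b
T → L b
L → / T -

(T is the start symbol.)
Augment with T' → T and build the canonical LR(0) collection (I0 = CLOSURE({[T' → . T]}), then GOTO on every symbol after a dot until no new states appear). It has 20 states:
  I0: { [L → . - y], [L → . / T -], [L → . S b], [L → . y L], [S → . L T T], [S → . e b], [T → . L b], [T → . b L L], [T' → . T] }  — shift
  I1: { [L → - . y] }  — shift
  I2: { [L → . - y], [L → . / T -], [L → . S b], [L → . y L], [L → / . T -], [S → . L T T], [S → . e b], [T → . L b], [T → . b L L] }  — shift
  I3: { [L → . - y], [L → . / T -], [L → . S b], [L → . y L], [S → . L T T], [S → . e b], [S → L . T T], [T → . L b], [T → . b L L], [T → L . b] }  — shift
  I4: { [L → S . b] }  — shift
  I5: { [T' → T .] }  — accept
  I6: { [L → . - y], [L → . / T -], [L → . S b], [L → . y L], [S → . L T T], [S → . e b], [T → b . L L] }  — shift
  I7: { [S → e . b] }  — shift
  I8: { [L → . - y], [L → . / T -], [L → . S b], [L → . y L], [L → y . L], [S → . L T T], [S → . e b] }  — shift
  I9: { [L → . - y], [L → . / T -], [L → . S b], [L → . y L], [L → y L .], [S → . L T T], [S → . e b], [S → L . T T], [T → . L b], [T → . b L L] }  — shift, reduce
  I10: { [L → . - y], [L → . / T -], [L → . S b], [L → . y L], [S → . L T T], [S → . e b], [S → L T . T], [T → . L b], [T → . b L L] }  — shift
  I11: { [S → L T T .] }  — reduce
  I12: { [S → e b .] }  — reduce
  I13: { [L → . - y], [L → . / T -], [L → . S b], [L → . y L], [S → . L T T], [S → . e b], [S → L . T T], [T → . L b], [T → . b L L], [T → b L . L] }  — shift
  I14: { [L → . - y], [L → . / T -], [L → . S b], [L → . y L], [S → . L T T], [S → . e b], [S → L . T T], [T → . L b], [T → . b L L], [T → L . b], [T → b L L .] }  — shift, reduce
  I15: { [L → . - y], [L → . / T -], [L → . S b], [L → . y L], [S → . L T T], [S → . e b], [T → L b .], [T → b . L L] }  — shift, reduce
  I16: { [L → S b .] }  — reduce
  I17: { [L → / T . -] }  — shift
  I18: { [L → / T - .] }  — reduce
  I19: { [L → - y .] }  — reduce

No state contains more than one complete item.

Answer: No reduce-reduce conflicts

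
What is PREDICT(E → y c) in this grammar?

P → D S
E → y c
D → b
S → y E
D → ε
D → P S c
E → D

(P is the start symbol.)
{ 'y' }

PREDICT(E → y c) = (FIRST(RHS) \ {ε}) ∪ (FOLLOW(E) if ε ∈ FIRST(RHS), i.e. RHS ⇒* ε)
FIRST(y c) = { 'y' }
ε ∉ FIRST(y c), so FOLLOW(E) is not added.
PREDICT(E → y c) = { 'y' }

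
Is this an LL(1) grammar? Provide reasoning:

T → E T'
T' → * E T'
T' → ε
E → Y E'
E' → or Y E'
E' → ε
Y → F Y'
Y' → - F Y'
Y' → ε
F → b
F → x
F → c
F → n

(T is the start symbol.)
Yes, the grammar is LL(1).

Relevant sets:
  FOLLOW(T') = { $ }
  FOLLOW(E') = { $, '*' }
  FOLLOW(Y') = { $, '*', 'or' }

For T':
  PREDICT(T' → '*' E T') = { '*' }
  PREDICT(T' → ε) = { $ }
For E':
  PREDICT(E' → or Y E') = { 'or' }
  PREDICT(E' → ε) = { $, '*' }
For Y':
  PREDICT(Y' → '-' F Y') = { '-' }
  PREDICT(Y' → ε) = { $, '*', 'or' }
For F:
  PREDICT(F → b) = { 'b' }
  PREDICT(F → x) = { 'x' }
  PREDICT(F → c) = { 'c' }
  PREDICT(F → n) = { 'n' }
T, E, Y have a single production, so nothing to check there.

All predict sets are disjoint. The grammar IS LL(1).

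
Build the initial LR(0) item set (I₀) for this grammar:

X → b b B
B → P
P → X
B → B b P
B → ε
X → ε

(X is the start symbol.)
{ [X → . b b B], [X → .], [X' → . X] }

First, augment the grammar with X' → X
I₀ = CLOSURE({ [X' → . X] }):
  [X' → . X] has the dot before X: add [X → . b b B], [X → .]
No further items can be added.

I₀ = { [X → . b b B], [X → .], [X' → . X] }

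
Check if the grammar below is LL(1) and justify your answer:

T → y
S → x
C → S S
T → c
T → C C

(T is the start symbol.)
A grammar is LL(1) if for each non-terminal N with multiple productions, the predict sets of those productions are pairwise disjoint, where PREDICT(N → α) = (FIRST(α) \ {ε}) ∪ (FOLLOW(N) if α ⇒* ε).

Relevant sets:
  FIRST(C) = { 'x' }

For T:
  PREDICT(T → y) = { 'y' }
  PREDICT(T → c) = { 'c' }
  PREDICT(T → C C) = { 'x' }
S, C have a single production, so nothing to check there.

All predict sets are disjoint. The grammar IS LL(1).

Answer: Yes, the grammar is LL(1).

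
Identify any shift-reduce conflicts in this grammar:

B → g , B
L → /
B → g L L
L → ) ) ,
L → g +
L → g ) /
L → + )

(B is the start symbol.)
No shift-reduce conflicts

A shift-reduce conflict occurs when an LR(0) state has both:
  - a complete (reduce) item [A → α .] (dot at the end), and
  - a shift item [B → β . c γ] (dot before a terminal).

Augment with B' → B and build the canonical LR(0) collection (I0 = CLOSURE({[B' → . B]}), then GOTO on every symbol after a dot until no new states appear). It has 17 states:
  I0: { [B → . g , B], [B → . g L L], [B' → . B] }  — shift
  I1: { [B' → B .] }  — accept
  I2: { [B → g . , B], [B → g . L L], [L → . ) ) ,], [L → . + )], [L → . /], [L → . g ) /], [L → . g +] }  — shift
  I3: { [L → ) . ) ,] }  — shift
  I4: { [L → + . )] }  — shift
  I5: { [B → . g , B], [B → . g L L], [B → g , . B] }  — shift
  I6: { [L → / .] }  — reduce
  I7: { [B → g L . L], [L → . ) ) ,], [L → . + )], [L → . /], [L → . g ) /], [L → . g +] }  — shift
  I8: { [L → g . ) /], [L → g . +] }  — shift
  I9: { [L → g ) . /] }  — shift
  I10: { [L → g + .] }  — reduce
  I11: { [L → g ) / .] }  — reduce
  I12: { [B → g L L .] }  — reduce
  I13: { [B → g , B .] }  — reduce
  I14: { [L → + ) .] }  — reduce
  I15: { [L → ) ) . ,] }  — shift
  I16: { [L → ) ) , .] }  — reduce

No state contains both a complete item and a shift item.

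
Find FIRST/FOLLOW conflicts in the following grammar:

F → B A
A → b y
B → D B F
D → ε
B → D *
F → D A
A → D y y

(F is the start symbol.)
No FIRST/FOLLOW conflicts.

Nullable non-terminals: D.
D has a nullable alternative but only one production, so nothing to check.

A, B, F have no nullable alternative, so no FIRST/FOLLOW check is needed there.

No FIRST/FOLLOW conflicts found.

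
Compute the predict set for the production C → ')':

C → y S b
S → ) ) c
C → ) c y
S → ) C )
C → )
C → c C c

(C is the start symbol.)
{ ')' }

PREDICT(C → ')') = (FIRST(RHS) \ {ε}) ∪ (FOLLOW(C) if ε ∈ FIRST(RHS), i.e. RHS ⇒* ε)
FIRST(')') = { ')' }
ε ∉ FIRST(')'), so FOLLOW(C) is not added.
PREDICT(C → ')') = { ')' }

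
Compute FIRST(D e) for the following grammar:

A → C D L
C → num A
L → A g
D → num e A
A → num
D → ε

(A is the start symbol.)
FIRST sets of the non-terminals involved (from the grammar, by fixed-point iteration):
  FIRST(D) = { 'num', ε }

To compute FIRST(D e), process the symbols left to right:
Symbol D is a non-terminal. Add FIRST(D) \ {ε} = { 'num' }
D is nullable (ε ∈ FIRST(D)), continue to the next symbol.
Symbol e is a terminal. Add 'e' and stop.
FIRST(D e) = { 'e', 'num' }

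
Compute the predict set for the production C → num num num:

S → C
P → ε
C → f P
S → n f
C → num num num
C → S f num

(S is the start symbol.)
{ 'num' }

PREDICT(C → num num num) = (FIRST(RHS) \ {ε}) ∪ (FOLLOW(C) if ε ∈ FIRST(RHS), i.e. RHS ⇒* ε)
FIRST(num num num) = { 'num' }
ε ∉ FIRST(num num num), so FOLLOW(C) is not added.
PREDICT(C → num num num) = { 'num' }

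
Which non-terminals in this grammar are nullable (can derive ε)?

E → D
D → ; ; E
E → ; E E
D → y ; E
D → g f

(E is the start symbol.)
A non-terminal is nullable if it can derive ε (the empty string): either it has an ε-production, or it has a production whose right-hand side consists entirely of nullable non-terminals.

There are no ε-productions, so no non-terminal can derive ε.
No non-terminals are nullable.

Answer: None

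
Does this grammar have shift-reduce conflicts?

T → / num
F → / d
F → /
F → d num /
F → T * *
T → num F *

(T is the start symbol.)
A shift-reduce conflict occurs when an LR(0) state has both:
  - a complete (reduce) item [A → α .] (dot at the end), and
  - a shift item [B → β . c γ] (dot before a terminal).

Augment with T' → T and build the canonical LR(0) collection (I0 = CLOSURE({[T' → . T]}), then GOTO on every symbol after a dot until no new states appear). It has 15 states:
  I0: { [T → . / num], [T → . num F *], [T' → . T] }  — shift
  I1: { [T → / . num] }  — shift
  I2: { [T' → T .] }  — accept
  I3: { [F → . / d], [F → . /], [F → . T * *], [F → . d num /], [T → . / num], [T → . num F *], [T → num . F *] }  — shift
  I4: { [F → / . d], [F → / .], [T → / . num] }  — shift, reduce
  I5: { [T → num F . *] }  — shift
  I6: { [F → T . * *] }  — shift
  I7: { [F → d . num /] }  — shift
  I8: { [F → d num . /] }  — shift
  I9: { [F → d num / .] }  — reduce
  I10: { [F → T * . *] }  — shift
  I11: { [F → T * * .] }  — reduce
  I12: { [T → num F * .] }  — reduce
  I13: { [F → / d .] }  — reduce
  I14: { [T → / num .] }  — reduce

I4 contains reduce item [F → / .] and shift items [F → / . d], [T → / . num] — shift-reduce conflict.

Answer: Yes — I4: [F → / .] vs [F → / . d]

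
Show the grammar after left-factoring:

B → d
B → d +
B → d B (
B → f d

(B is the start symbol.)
B → d B'
B' → ε
B' → +
B' → B (
B → f d

Left-factoring transforms A → αβ₁ | αβ₂ into A → αA' and A' → β₁ | β₂
(α is the longest common prefix among the alternatives). Repeat until
no nonterminal has two alternatives with a common prefix.

Round 1: B has alternatives sharing prefix 'd'. Introduce B': B → d B'
  Add: B' → ε
  Add: B' → +
  Add: B' → B (

No remaining common prefixes — done.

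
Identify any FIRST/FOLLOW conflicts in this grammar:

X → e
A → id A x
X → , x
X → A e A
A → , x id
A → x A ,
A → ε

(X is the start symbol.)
Yes. A → ',' x id with FOLLOW(A) on { ',' }; A → x A ',' with FOLLOW(A) on { 'x' }

A FIRST/FOLLOW conflict occurs when a non-terminal N has a nullable alternative N → β (β ⇒* ε) and another alternative N → α with FIRST(α) ∩ FOLLOW(N) ≠ ∅: on such a lookahead the parser cannot decide between expanding α and letting N vanish via β.

Nullable non-terminals: A.

A: nullable alternative(s) A → ε; FOLLOW(A) = { $, ',', 'e', 'x' }
  A → id A x: FIRST \ {ε} = { 'id' } — disjoint from FOLLOW(A)
  A → , x id: FIRST \ {ε} = { ',' } — overlaps FOLLOW(A) on { ',' }: CONFLICT
  A → x A ,: FIRST \ {ε} = { 'x' } — overlaps FOLLOW(A) on { 'x' }: CONFLICT
  A → ε: FIRST \ {ε} = { } — this is the only nullable alternative, skip

X has no nullable alternative, so no FIRST/FOLLOW check is needed there.

So the grammar has 2 FIRST/FOLLOW conflicts (marked CONFLICT above).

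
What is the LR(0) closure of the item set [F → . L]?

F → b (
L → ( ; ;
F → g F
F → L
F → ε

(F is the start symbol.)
To compute CLOSURE, for each item [A → α.Bβ] where B is a non-terminal, add [B → .γ] for all productions B → γ; repeat for the newly added items until nothing changes.

Start with: [F → . L]
  [F → . L] has the dot before L: add [L → . ( ; ;]
No further items can be added.

CLOSURE = { [F → . L], [L → . ( ; ;] }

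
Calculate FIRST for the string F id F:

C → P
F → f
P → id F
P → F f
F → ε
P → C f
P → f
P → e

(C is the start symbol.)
FIRST sets of the non-terminals involved (from the grammar, by fixed-point iteration):
  FIRST(F) = { 'f', ε }

To compute FIRST(F id F), process the symbols left to right:
Symbol F is a non-terminal. Add FIRST(F) \ {ε} = { 'f' }
F is nullable (ε ∈ FIRST(F)), continue to the next symbol.
Symbol id is a terminal. Add 'id' and stop.
FIRST(F id F) = { 'f', 'id' }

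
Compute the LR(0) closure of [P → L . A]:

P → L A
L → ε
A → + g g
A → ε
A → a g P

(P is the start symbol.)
To compute CLOSURE, for each item [A → α.Bβ] where B is a non-terminal, add [B → .γ] for all productions B → γ; repeat for the newly added items until nothing changes.

Start with: [P → L . A]
  [P → L . A] has the dot before A: add [A → . + g g], [A → .], [A → . a g P]
No further items can be added.

CLOSURE = { [A → . + g g], [A → . a g P], [A → .], [P → L . A] }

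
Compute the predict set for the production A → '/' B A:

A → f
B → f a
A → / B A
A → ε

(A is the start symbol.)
PREDICT(A → '/' B A) = (FIRST(RHS) \ {ε}) ∪ (FOLLOW(A) if ε ∈ FIRST(RHS), i.e. RHS ⇒* ε)
FIRST('/' B A) = { '/' }
ε ∉ FIRST('/' B A), so FOLLOW(A) is not added.
PREDICT(A → '/' B A) = { '/' }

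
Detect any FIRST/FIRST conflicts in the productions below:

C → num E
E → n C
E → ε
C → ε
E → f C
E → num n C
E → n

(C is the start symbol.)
Yes. E → n C / E → n on { 'n' }

Productions for C:
  C → num E: FIRST = { 'num' }
  C → ε: FIRST = { ε }
Productions for E:
  E → n C: FIRST = { 'n' }
  E → ε: FIRST = { ε }
  E → f C: FIRST = { 'f' }
  E → num n C: FIRST = { 'num' }
  E → n: FIRST = { 'n' }

Conflict for E: E → n C and E → n
  Overlap: { 'n' }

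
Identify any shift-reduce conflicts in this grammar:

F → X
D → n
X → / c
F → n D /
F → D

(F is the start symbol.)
Augment with F' → F and build the canonical LR(0) collection (I0 = CLOSURE({[F' → . F]}), then GOTO on every symbol after a dot until no new states appear). It has 10 states:
  I0: { [D → . n], [F → . D], [F → . X], [F → . n D /], [F' → . F], [X → . / c] }  — shift
  I1: { [X → / . c] }  — shift
  I2: { [F → D .] }  — reduce
  I3: { [F' → F .] }  — accept
  I4: { [F → X .] }  — reduce
  I5: { [D → . n], [D → n .], [F → n . D /] }  — shift, reduce
  I6: { [F → n D . /] }  — shift
  I7: { [D → n .] }  — reduce
  I8: { [F → n D / .] }  — reduce
  I9: { [X → / c .] }  — reduce

I5 contains reduce item [D → n .] and shift item [D → . n] — shift-reduce conflict.

Answer: Yes — I5: [D → n .] vs [D → . n]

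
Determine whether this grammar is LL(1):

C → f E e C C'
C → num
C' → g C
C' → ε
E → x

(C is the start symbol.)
A grammar is LL(1) if for each non-terminal N with multiple productions, the predict sets of those productions are pairwise disjoint, where PREDICT(N → α) = (FIRST(α) \ {ε}) ∪ (FOLLOW(N) if α ⇒* ε).

Relevant sets:
  FOLLOW(C') = { $, 'g' }

For C:
  PREDICT(C → f E e C C') = { 'f' }
  PREDICT(C → num) = { 'num' }
For C':
  PREDICT(C' → g C) = { 'g' }
  PREDICT(C' → ε) = { $, 'g' }
E has a single production, so nothing to check there.

Conflict found: Predict set conflict for C': { 'g' }
The grammar is NOT LL(1).

Answer: No. Predict set conflict for C': { 'g' }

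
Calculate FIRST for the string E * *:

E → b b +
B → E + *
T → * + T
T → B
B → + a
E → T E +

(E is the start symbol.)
{ '*', '+', 'b' }

FIRST sets of the non-terminals involved (from the grammar, by fixed-point iteration):
  FIRST(E) = { '*', '+', 'b' }

To compute FIRST(E * *), process the symbols left to right:
Symbol E is a non-terminal. Add FIRST(E) \ {ε} = { '*', '+', 'b' }
E is not nullable (ε ∉ FIRST(E)), so stop here.
FIRST(E * *) = { '*', '+', 'b' }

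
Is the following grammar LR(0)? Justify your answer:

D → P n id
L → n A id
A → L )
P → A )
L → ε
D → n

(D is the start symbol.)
No. Shift-reduce conflict between [L → .] and [D → . n]

A grammar is LR(0) if no state in the canonical LR(0) collection has:
  - both a shift item (dot before a terminal) and a complete item (shift-reduce conflict), or
  - two or more complete items (reduce-reduce conflict; the accept item [D' → D .] counts as a complete item here).

Augment with D' → D and build the canonical LR(0) collection (I0 = CLOSURE({[D' → . D]}), then GOTO on every symbol after a dot until no new states appear). It has 13 states:
  I0: { [A → . L )], [D → . P n id], [D → . n], [D' → . D], [L → . n A id], [L → .], [P → . A )] }  — shift, reduce
  I1: { [P → A . )] }  — shift
  I2: { [D' → D .] }  — accept
  I3: { [A → L . )] }  — shift
  I4: { [D → P . n id] }  — shift
  I5: { [A → . L )], [D → n .], [L → . n A id], [L → .], [L → n . A id] }  — shift, 2 reduces
  I6: { [L → n A . id] }  — shift
  I7: { [A → . L )], [L → . n A id], [L → .], [L → n . A id] }  — shift, reduce
  I8: { [L → n A id .] }  — reduce
  I9: { [D → P n . id] }  — shift
  I10: { [D → P n id .] }  — reduce
  I11: { [A → L ) .] }  — reduce
  I12: { [P → A ) .] }  — reduce

Conflict in state I0:
  Shift-reduce conflict between [L → .] and [D → . n]
So the grammar is NOT LR(0).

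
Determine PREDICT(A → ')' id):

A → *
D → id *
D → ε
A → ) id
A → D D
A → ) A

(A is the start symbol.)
PREDICT(A → ')' id) = (FIRST(RHS) \ {ε}) ∪ (FOLLOW(A) if ε ∈ FIRST(RHS), i.e. RHS ⇒* ε)
FIRST(')' id) = { ')' }
ε ∉ FIRST(')' id), so FOLLOW(A) is not added.
PREDICT(A → ')' id) = { ')' }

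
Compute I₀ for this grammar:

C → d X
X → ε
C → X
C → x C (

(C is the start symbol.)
First, augment the grammar with C' → C
I₀ = CLOSURE({ [C' → . C] }):
  [C' → . C] has the dot before C: add [C → . d X], [C → . X], [C → . x C (]
  [C → . X] has the dot before X: add [X → .]
No further items can be added.

I₀ = { [C → . X], [C → . d X], [C → . x C (], [C' → . C], [X → .] }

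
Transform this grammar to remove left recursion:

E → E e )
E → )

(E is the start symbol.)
E → ) E'
E' → e ) E'
E' → ε

E is directly left-recursive. The standard transformation for
  A → A α₁ | ... | A α_m | β₁ | ... | β_n
is
  A  → β₁ A' | ... | β_n A'
  A' → α₁ A' | ... | α_m A' | ε

E → ) becomes E → ) E'
E → E e ) becomes E' → e ) E'
Add E' → ε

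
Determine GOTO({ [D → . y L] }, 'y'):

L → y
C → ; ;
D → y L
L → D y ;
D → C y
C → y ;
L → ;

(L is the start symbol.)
GOTO(I, 'y') = CLOSURE({ [A → αX.β] : [A → α.Xβ] ∈ I, X = 'y' })

Items with dot before 'y', with the dot advanced:
  [D → . y L] → [D → y . L]
Closure of the advanced items:
  [D → y . L] has the dot before L: add [L → . y], [L → . D y ;], [L → . ;]
  [L → . D y ;] has the dot before D: add [D → . y L], [D → . C y]
  [D → . C y] has the dot before C: add [C → . ; ;], [C → . y ;]

GOTO = { [C → . ; ;], [C → . y ;], [D → . C y], [D → . y L], [D → y . L], [L → . ;], [L → . D y ;], [L → . y] }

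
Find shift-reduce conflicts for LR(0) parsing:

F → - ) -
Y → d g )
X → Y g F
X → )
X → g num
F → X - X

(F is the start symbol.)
No shift-reduce conflicts

A shift-reduce conflict occurs when an LR(0) state has both:
  - a complete (reduce) item [A → α .] (dot at the end), and
  - a shift item [B → β . c γ] (dot before a terminal).

Augment with F' → F and build the canonical LR(0) collection (I0 = CLOSURE({[F' → . F]}), then GOTO on every symbol after a dot until no new states appear). It has 17 states:
  I0: { [F → . - ) -], [F → . X - X], [F' → . F], [X → . )], [X → . Y g F], [X → . g num], [Y → . d g )] }  — shift
  I1: { [X → ) .] }  — reduce
  I2: { [F → - . ) -] }  — shift
  I3: { [F' → F .] }  — accept
  I4: { [F → X . - X] }  — shift
  I5: { [X → Y . g F] }  — shift
  I6: { [Y → d . g )] }  — shift
  I7: { [X → g . num] }  — shift
  I8: { [X → g num .] }  — reduce
  I9: { [Y → d g . )] }  — shift
  I10: { [Y → d g ) .] }  — reduce
  I11: { [F → . - ) -], [F → . X - X], [X → . )], [X → . Y g F], [X → . g num], [X → Y g . F], [Y → . d g )] }  — shift
  I12: { [X → Y g F .] }  — reduce
  I13: { [F → X - . X], [X → . )], [X → . Y g F], [X → . g num], [Y → . d g )] }  — shift
  I14: { [F → X - X .] }  — reduce
  I15: { [F → - ) . -] }  — shift
  I16: { [F → - ) - .] }  — reduce

No state contains both a complete item and a shift item.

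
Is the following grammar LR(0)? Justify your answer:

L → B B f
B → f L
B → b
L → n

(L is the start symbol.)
Augment with L' → L and build the canonical LR(0) collection (I0 = CLOSURE({[L' → . L]}), then GOTO on every symbol after a dot until no new states appear). It has 9 states:
  I0: { [B → . b], [B → . f L], [L → . B B f], [L → . n], [L' → . L] }  — shift
  I1: { [B → . b], [B → . f L], [L → B . B f] }  — shift
  I2: { [L' → L .] }  — accept
  I3: { [B → b .] }  — reduce
  I4: { [B → . b], [B → . f L], [B → f . L], [L → . B B f], [L → . n] }  — shift
  I5: { [L → n .] }  — reduce
  I6: { [B → f L .] }  — reduce
  I7: { [L → B B . f] }  — shift
  I8: { [L → B B f .] }  — reduce

Every state is either a pure shift/goto state or contains exactly one complete item and nothing to shift — no conflicts. The grammar is LR(0).

Answer: Yes, the grammar is LR(0)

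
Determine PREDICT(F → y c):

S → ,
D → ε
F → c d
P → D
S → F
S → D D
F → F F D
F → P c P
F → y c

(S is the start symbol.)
PREDICT(F → y c) = (FIRST(RHS) \ {ε}) ∪ (FOLLOW(F) if ε ∈ FIRST(RHS), i.e. RHS ⇒* ε)
FIRST(y c) = { 'y' }
ε ∉ FIRST(y c), so FOLLOW(F) is not added.
PREDICT(F → y c) = { 'y' }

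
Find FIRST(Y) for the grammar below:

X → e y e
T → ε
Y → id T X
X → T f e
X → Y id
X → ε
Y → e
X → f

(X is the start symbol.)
{ 'e', 'id' }

From Y → id T X:
  - id is a terminal: add 'id' and stop
From Y → e:
  - e is a terminal: add 'e' and stop

Collecting: FIRST(Y) = { 'e', 'id' }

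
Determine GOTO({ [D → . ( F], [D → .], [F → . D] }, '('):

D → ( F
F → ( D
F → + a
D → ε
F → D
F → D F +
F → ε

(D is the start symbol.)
{ [D → ( . F], [D → . ( F], [D → .], [F → . ( D], [F → . + a], [F → . D F +], [F → . D], [F → .] }

GOTO(I, '(') = CLOSURE({ [A → αX.β] : [A → α.Xβ] ∈ I, X = '(' })

Items with dot before '(', with the dot advanced:
  [D → . ( F] → [D → ( . F]
Closure of the advanced items:
  [D → ( . F] has the dot before F: add [F → . ( D], [F → . + a], [F → . D], [F → . D F +], [F → .]
  [F → . D] has the dot before D: add [D → . ( F], [D → .]

GOTO = { [D → ( . F], [D → . ( F], [D → .], [F → . ( D], [F → . + a], [F → . D F +], [F → . D], [F → .] }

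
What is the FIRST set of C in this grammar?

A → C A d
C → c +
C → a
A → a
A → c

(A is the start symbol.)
{ 'a', 'c' }

To compute FIRST(C), examine every production with C on the left-hand side, reading each right-hand side left to right until a non-nullable symbol is reached.

From C → c +:
  - c is a terminal: add 'c' and stop
From C → a:
  - a is a terminal: add 'a' and stop

Collecting: FIRST(C) = { 'a', 'c' }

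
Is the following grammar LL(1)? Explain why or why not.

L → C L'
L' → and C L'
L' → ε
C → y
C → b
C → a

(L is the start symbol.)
Yes, the grammar is LL(1).

A grammar is LL(1) if for each non-terminal N with multiple productions, the predict sets of those productions are pairwise disjoint, where PREDICT(N → α) = (FIRST(α) \ {ε}) ∪ (FOLLOW(N) if α ⇒* ε).

Relevant sets:
  FOLLOW(L') = { $ }

For L':
  PREDICT(L' → and C L') = { 'and' }
  PREDICT(L' → ε) = { $ }
For C:
  PREDICT(C → y) = { 'y' }
  PREDICT(C → b) = { 'b' }
  PREDICT(C → a) = { 'a' }
L has a single production, so nothing to check there.

All predict sets are disjoint. The grammar IS LL(1).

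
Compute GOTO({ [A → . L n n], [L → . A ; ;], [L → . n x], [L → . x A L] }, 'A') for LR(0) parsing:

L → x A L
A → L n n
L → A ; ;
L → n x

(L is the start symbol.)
GOTO(I, 'A') = CLOSURE({ [A → αX.β] : [A → α.Xβ] ∈ I, X = 'A' })

Items with dot before 'A', with the dot advanced:
  [L → . A ; ;] → [L → A . ; ;]
Closure adds nothing (no advanced item has the dot before a non-terminal).

GOTO = { [L → A . ; ;] }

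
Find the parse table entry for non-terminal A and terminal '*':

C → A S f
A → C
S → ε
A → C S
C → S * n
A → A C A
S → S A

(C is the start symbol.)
To find M[A, '*'], we find productions for A where '*' is in the predict set (PREDICT(N → α) = (FIRST(α) \ {ε}) ∪ (FOLLOW(N) if α ⇒* ε)).

Relevant sets:
  FIRST(C) = { '*' }
  FIRST(A) = { '*' }

A → C: PREDICT = { '*' }
  '*' is in predict set, so this production goes in M[A, '*']
A → C S: PREDICT = { '*' }
  '*' is in predict set, so this production goes in M[A, '*']
A → A C A: PREDICT = { '*' }
  '*' is in predict set, so this production goes in M[A, '*']

M[A, '*'] = A → C, A → C S, A → A C A  (a multiply-defined cell — the grammar is not LL(1))

Answer: A → C, A → C S, A → A C A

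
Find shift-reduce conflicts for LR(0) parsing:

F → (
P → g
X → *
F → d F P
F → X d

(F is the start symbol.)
No shift-reduce conflicts

A shift-reduce conflict occurs when an LR(0) state has both:
  - a complete (reduce) item [A → α .] (dot at the end), and
  - a shift item [B → β . c γ] (dot before a terminal).

Augment with F' → F and build the canonical LR(0) collection (I0 = CLOSURE({[F' → . F]}), then GOTO on every symbol after a dot until no new states appear). It has 10 states:
  I0: { [F → . (], [F → . X d], [F → . d F P], [F' → . F], [X → . *] }  — shift
  I1: { [F → ( .] }  — reduce
  I2: { [X → * .] }  — reduce
  I3: { [F' → F .] }  — accept
  I4: { [F → X . d] }  — shift
  I5: { [F → . (], [F → . X d], [F → . d F P], [F → d . F P], [X → . *] }  — shift
  I6: { [F → d F . P], [P → . g] }  — shift
  I7: { [F → d F P .] }  — reduce
  I8: { [P → g .] }  — reduce
  I9: { [F → X d .] }  — reduce

No state contains both a complete item and a shift item.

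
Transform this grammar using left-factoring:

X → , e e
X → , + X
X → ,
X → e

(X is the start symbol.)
X → , X'
X' → e e
X' → + X
X' → ε
X → e

Left-factoring transforms A → αβ₁ | αβ₂ into A → αA' and A' → β₁ | β₂
(α is the longest common prefix among the alternatives). Repeat until
no nonterminal has two alternatives with a common prefix.

Round 1: X has alternatives sharing prefix ','. Introduce X': X → , X'
  Add: X' → e e
  Add: X' → + X
  Add: X' → ε

No remaining common prefixes — done.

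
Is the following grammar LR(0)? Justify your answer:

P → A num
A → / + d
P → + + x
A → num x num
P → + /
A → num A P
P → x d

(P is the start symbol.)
Yes, the grammar is LR(0)

A grammar is LR(0) if no state in the canonical LR(0) collection has:
  - both a shift item (dot before a terminal) and a complete item (shift-reduce conflict), or
  - two or more complete items (reduce-reduce conflict; the accept item [P' → P .] counts as a complete item here).

Augment with P' → P and build the canonical LR(0) collection (I0 = CLOSURE({[P' → . P]}), then GOTO on every symbol after a dot until no new states appear). It has 18 states:
  I0: { [A → . / + d], [A → . num A P], [A → . num x num], [P → . + + x], [P → . + /], [P → . A num], [P → . x d], [P' → . P] }  — shift
  I1: { [P → + . + x], [P → + . /] }  — shift
  I2: { [A → / . + d] }  — shift
  I3: { [P → A . num] }  — shift
  I4: { [P' → P .] }  — accept
  I5: { [A → . / + d], [A → . num A P], [A → . num x num], [A → num . A P], [A → num . x num] }  — shift
  I6: { [P → x . d] }  — shift
  I7: { [P → x d .] }  — reduce
  I8: { [A → . / + d], [A → . num A P], [A → . num x num], [A → num A . P], [P → . + + x], [P → . + /], [P → . A num], [P → . x d] }  — shift
  I9: { [A → num x . num] }  — shift
  I10: { [A → num x num .] }  — reduce
  I11: { [A → num A P .] }  — reduce
  I12: { [P → A num .] }  — reduce
  I13: { [A → / + . d] }  — shift
  I14: { [A → / + d .] }  — reduce
  I15: { [P → + + . x] }  — shift
  I16: { [P → + / .] }  — reduce
  I17: { [P → + + x .] }  — reduce

Every state is either a pure shift/goto state or contains exactly one complete item and nothing to shift — no conflicts. The grammar is LR(0).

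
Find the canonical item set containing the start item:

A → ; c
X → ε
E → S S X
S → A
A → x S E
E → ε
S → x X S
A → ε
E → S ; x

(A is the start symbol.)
First, augment the grammar with A' → A
I₀ = CLOSURE({ [A' → . A] }):
  [A' → . A] has the dot before A: add [A → . ; c], [A → . x S E], [A → .]
No further items can be added.

I₀ = { [A → . ; c], [A → . x S E], [A → .], [A' → . A] }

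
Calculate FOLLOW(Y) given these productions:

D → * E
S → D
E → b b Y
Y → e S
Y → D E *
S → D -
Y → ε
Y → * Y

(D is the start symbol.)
In E → b b Y: Y is at the end, add FOLLOW(E)
In Y → * Y: Y is at the end; this adds FOLLOW(Y) to itself — nothing new

The FOLLOW sets referred to above (computed the same way, to a fixed point):
  FOLLOW(E) = { $, '*', '-', 'b' }

Taking the union: FOLLOW(Y) = { $, '*', '-', 'b' }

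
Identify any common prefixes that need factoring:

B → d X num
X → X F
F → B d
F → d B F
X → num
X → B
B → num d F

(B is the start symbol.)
No, left-factoring is not needed

Left-factoring is needed when two productions for the same non-terminal
share a common prefix on the right-hand side.

Productions for B:
  B → d X num
  B → num d F
Productions for X:
  X → X F
  X → num
  X → B
Productions for F:
  F → B d
  F → d B F

No common prefixes found.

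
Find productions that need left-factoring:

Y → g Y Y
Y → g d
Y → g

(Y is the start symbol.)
Left-factoring is needed when two productions for the same non-terminal
share a common prefix on the right-hand side.

Productions for Y:
  Y → g Y Y
  Y → g d
  Y → g

Found common prefix 'g' in productions for Y

Answer: Yes, Y has productions with common prefix 'g'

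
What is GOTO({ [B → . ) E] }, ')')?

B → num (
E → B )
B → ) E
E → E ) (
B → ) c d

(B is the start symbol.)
{ [B → ) . E], [B → . ) E], [B → . ) c d], [B → . num (], [E → . B )], [E → . E ) (] }

GOTO(I, ')') = CLOSURE({ [A → αX.β] : [A → α.Xβ] ∈ I, X = ')' })

Items with dot before ')', with the dot advanced:
  [B → . ) E] → [B → ) . E]
Closure of the advanced items:
  [B → ) . E] has the dot before E: add [E → . B )], [E → . E ) (]
  [E → . B )] has the dot before B: add [B → . num (], [B → . ) E], [B → . ) c d]

GOTO = { [B → ) . E], [B → . ) E], [B → . ) c d], [B → . num (], [E → . B )], [E → . E ) (] }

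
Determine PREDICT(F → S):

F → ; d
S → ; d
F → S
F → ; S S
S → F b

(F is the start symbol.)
{ ';' }

PREDICT(F → S) = (FIRST(RHS) \ {ε}) ∪ (FOLLOW(F) if ε ∈ FIRST(RHS), i.e. RHS ⇒* ε)
FIRST(S) = { ';' }
FIRST(S) = { ';' }
ε ∉ FIRST(S), so FOLLOW(F) is not added.
PREDICT(F → S) = { ';' }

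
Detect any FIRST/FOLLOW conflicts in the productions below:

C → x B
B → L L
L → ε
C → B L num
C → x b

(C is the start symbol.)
A FIRST/FOLLOW conflict occurs when a non-terminal N has a nullable alternative N → β (β ⇒* ε) and another alternative N → α with FIRST(α) ∩ FOLLOW(N) ≠ ∅: on such a lookahead the parser cannot decide between expanding α and letting N vanish via β.

Nullable non-terminals: B, L.
B has a nullable alternative but only one production, so nothing to check.
L has a nullable alternative but only one production, so nothing to check.

C has no nullable alternative, so no FIRST/FOLLOW check is needed there.

No FIRST/FOLLOW conflicts found.

Answer: No FIRST/FOLLOW conflicts.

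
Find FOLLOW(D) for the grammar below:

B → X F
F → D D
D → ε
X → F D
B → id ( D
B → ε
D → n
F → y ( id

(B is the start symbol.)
To compute FOLLOW(D), find every occurrence of D on a right-hand side N → α D β: add FIRST(β) \ {ε}, and if β is empty or nullable also add FOLLOW(N). Iterate to a fixed point.

In F → D D: D is followed by D, add FIRST(D) \ {ε} = { 'n' }
  D is nullable, so also add FOLLOW(F)
In F → D D: D is at the end, add FOLLOW(F)
In X → F D: D is at the end, add FOLLOW(X)
In B → id ( D: D is at the end, add FOLLOW(B)

The FOLLOW sets referred to above (computed the same way, to a fixed point):
  FOLLOW(F) = { $, 'n', 'y' }
  FOLLOW(X) = { $, 'n', 'y' }
  FOLLOW(B) = { $ }

Taking the union: FOLLOW(D) = { $, 'n', 'y' }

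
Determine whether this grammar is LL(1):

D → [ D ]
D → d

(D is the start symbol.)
For D:
  PREDICT(D → '[' D ']') = { '[' }
  PREDICT(D → d) = { 'd' }

All predict sets are disjoint. The grammar IS LL(1).

Answer: Yes, the grammar is LL(1).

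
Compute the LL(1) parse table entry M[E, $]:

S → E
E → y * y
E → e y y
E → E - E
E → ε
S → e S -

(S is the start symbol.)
E → ε

To find M[E, $], we find productions for E where $ is in the predict set (PREDICT(N → α) = (FIRST(α) \ {ε}) ∪ (FOLLOW(N) if α ⇒* ε)).

Relevant sets:
  FIRST(E) = { '-', 'e', 'y', ε }
  FOLLOW(E) = { $, '-' }

E → y * y: PREDICT = { 'y' }
E → e y y: PREDICT = { 'e' }
E → E - E: PREDICT = { '-', 'e', 'y' }
E → ε: PREDICT = { $, '-' }
  $ is in predict set, so this production goes in M[E, $]

M[E, $] = E → ε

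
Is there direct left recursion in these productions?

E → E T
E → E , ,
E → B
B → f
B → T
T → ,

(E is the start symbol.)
Yes, E is left-recursive

Direct left recursion occurs when N → N α for some non-terminal N (the right-hand side begins with the left-hand side itself).

E → E T: LEFT RECURSIVE (starts with E)
E → E , ,: LEFT RECURSIVE (starts with E)
E → B: starts with B
B → f: starts with f
B → T: starts with T
T → ,: starts with ','

The grammar has direct left recursion on: E.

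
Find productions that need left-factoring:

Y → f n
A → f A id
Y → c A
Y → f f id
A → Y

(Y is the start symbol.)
Left-factoring is needed when two productions for the same non-terminal
share a common prefix on the right-hand side.

Productions for Y:
  Y → f n
  Y → c A
  Y → f f id
Productions for A:
  A → f A id
  A → Y

Found common prefix 'f' in productions for Y

Answer: Yes, Y has productions with common prefix 'f'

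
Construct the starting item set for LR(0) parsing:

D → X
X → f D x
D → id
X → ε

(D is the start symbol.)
{ [D → . X], [D → . id], [D' → . D], [X → . f D x], [X → .] }

First, augment the grammar with D' → D
I₀ = CLOSURE({ [D' → . D] }):
  [D' → . D] has the dot before D: add [D → . X], [D → . id]
  [D → . X] has the dot before X: add [X → . f D x], [X → .]
No further items can be added.

I₀ = { [D → . X], [D → . id], [D' → . D], [X → . f D x], [X → .] }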